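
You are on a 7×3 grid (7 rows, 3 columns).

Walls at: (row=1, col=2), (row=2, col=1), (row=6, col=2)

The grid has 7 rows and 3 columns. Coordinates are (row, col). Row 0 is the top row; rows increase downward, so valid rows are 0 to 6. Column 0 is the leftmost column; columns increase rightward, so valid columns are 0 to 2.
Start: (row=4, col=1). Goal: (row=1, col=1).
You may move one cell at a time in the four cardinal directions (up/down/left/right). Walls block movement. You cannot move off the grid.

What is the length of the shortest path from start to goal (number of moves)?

BFS from (row=4, col=1) until reaching (row=1, col=1):
  Distance 0: (row=4, col=1)
  Distance 1: (row=3, col=1), (row=4, col=0), (row=4, col=2), (row=5, col=1)
  Distance 2: (row=3, col=0), (row=3, col=2), (row=5, col=0), (row=5, col=2), (row=6, col=1)
  Distance 3: (row=2, col=0), (row=2, col=2), (row=6, col=0)
  Distance 4: (row=1, col=0)
  Distance 5: (row=0, col=0), (row=1, col=1)  <- goal reached here
One shortest path (5 moves): (row=4, col=1) -> (row=4, col=0) -> (row=3, col=0) -> (row=2, col=0) -> (row=1, col=0) -> (row=1, col=1)

Answer: Shortest path length: 5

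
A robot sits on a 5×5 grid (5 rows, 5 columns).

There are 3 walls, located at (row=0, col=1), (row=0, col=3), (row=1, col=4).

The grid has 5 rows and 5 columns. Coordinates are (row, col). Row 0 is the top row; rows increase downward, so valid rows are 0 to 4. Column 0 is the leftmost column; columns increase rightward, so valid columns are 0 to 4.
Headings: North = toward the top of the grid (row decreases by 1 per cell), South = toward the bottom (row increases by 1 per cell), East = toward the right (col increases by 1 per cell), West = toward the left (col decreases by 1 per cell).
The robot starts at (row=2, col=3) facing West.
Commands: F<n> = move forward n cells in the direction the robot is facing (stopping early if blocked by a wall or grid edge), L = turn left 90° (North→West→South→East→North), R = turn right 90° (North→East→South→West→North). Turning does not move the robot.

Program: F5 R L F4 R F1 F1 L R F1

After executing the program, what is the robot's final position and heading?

Start: (row=2, col=3), facing West
  F5: move forward 3/5 (blocked), now at (row=2, col=0)
  R: turn right, now facing North
  L: turn left, now facing West
  F4: move forward 0/4 (blocked), now at (row=2, col=0)
  R: turn right, now facing North
  F1: move forward 1, now at (row=1, col=0)
  F1: move forward 1, now at (row=0, col=0)
  L: turn left, now facing West
  R: turn right, now facing North
  F1: move forward 0/1 (blocked), now at (row=0, col=0)
Final: (row=0, col=0), facing North

Answer: Final position: (row=0, col=0), facing North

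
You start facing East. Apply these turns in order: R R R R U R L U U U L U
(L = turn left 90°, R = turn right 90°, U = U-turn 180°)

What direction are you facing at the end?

Start: East
  R (right (90° clockwise)) -> South
  R (right (90° clockwise)) -> West
  R (right (90° clockwise)) -> North
  R (right (90° clockwise)) -> East
  U (U-turn (180°)) -> West
  R (right (90° clockwise)) -> North
  L (left (90° counter-clockwise)) -> West
  U (U-turn (180°)) -> East
  U (U-turn (180°)) -> West
  U (U-turn (180°)) -> East
  L (left (90° counter-clockwise)) -> North
  U (U-turn (180°)) -> South
Final: South

Answer: Final heading: South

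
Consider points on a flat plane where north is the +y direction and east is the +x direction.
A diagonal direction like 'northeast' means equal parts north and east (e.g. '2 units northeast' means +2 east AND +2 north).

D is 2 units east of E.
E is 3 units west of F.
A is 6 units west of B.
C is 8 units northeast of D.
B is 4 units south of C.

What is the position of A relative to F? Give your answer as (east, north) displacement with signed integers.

Answer: A is at (east=1, north=4) relative to F.

Derivation:
Place F at the origin (east=0, north=0).
  E is 3 units west of F: delta (east=-3, north=+0); E at (east=-3, north=0).
  D is 2 units east of E: delta (east=+2, north=+0); D at (east=-1, north=0).
  C is 8 units northeast of D: delta (east=+8, north=+8); C at (east=7, north=8).
  B is 4 units south of C: delta (east=+0, north=-4); B at (east=7, north=4).
  A is 6 units west of B: delta (east=-6, north=+0); A at (east=1, north=4).
Therefore A relative to F: (east=1, north=4).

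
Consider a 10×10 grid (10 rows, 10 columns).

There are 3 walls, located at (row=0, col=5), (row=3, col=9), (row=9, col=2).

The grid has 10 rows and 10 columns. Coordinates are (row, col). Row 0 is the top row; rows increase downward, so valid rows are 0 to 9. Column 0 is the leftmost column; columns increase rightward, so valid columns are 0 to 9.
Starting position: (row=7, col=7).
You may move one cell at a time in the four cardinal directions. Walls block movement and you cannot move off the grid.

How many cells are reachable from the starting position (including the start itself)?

BFS flood-fill from (row=7, col=7):
  Distance 0: (row=7, col=7)
  Distance 1: (row=6, col=7), (row=7, col=6), (row=7, col=8), (row=8, col=7)
  Distance 2: (row=5, col=7), (row=6, col=6), (row=6, col=8), (row=7, col=5), (row=7, col=9), (row=8, col=6), (row=8, col=8), (row=9, col=7)
  Distance 3: (row=4, col=7), (row=5, col=6), (row=5, col=8), (row=6, col=5), (row=6, col=9), (row=7, col=4), (row=8, col=5), (row=8, col=9), (row=9, col=6), (row=9, col=8)
  Distance 4: (row=3, col=7), (row=4, col=6), (row=4, col=8), (row=5, col=5), (row=5, col=9), (row=6, col=4), (row=7, col=3), (row=8, col=4), (row=9, col=5), (row=9, col=9)
  Distance 5: (row=2, col=7), (row=3, col=6), (row=3, col=8), (row=4, col=5), (row=4, col=9), (row=5, col=4), (row=6, col=3), (row=7, col=2), (row=8, col=3), (row=9, col=4)
  Distance 6: (row=1, col=7), (row=2, col=6), (row=2, col=8), (row=3, col=5), (row=4, col=4), (row=5, col=3), (row=6, col=2), (row=7, col=1), (row=8, col=2), (row=9, col=3)
  Distance 7: (row=0, col=7), (row=1, col=6), (row=1, col=8), (row=2, col=5), (row=2, col=9), (row=3, col=4), (row=4, col=3), (row=5, col=2), (row=6, col=1), (row=7, col=0), (row=8, col=1)
  Distance 8: (row=0, col=6), (row=0, col=8), (row=1, col=5), (row=1, col=9), (row=2, col=4), (row=3, col=3), (row=4, col=2), (row=5, col=1), (row=6, col=0), (row=8, col=0), (row=9, col=1)
  Distance 9: (row=0, col=9), (row=1, col=4), (row=2, col=3), (row=3, col=2), (row=4, col=1), (row=5, col=0), (row=9, col=0)
  Distance 10: (row=0, col=4), (row=1, col=3), (row=2, col=2), (row=3, col=1), (row=4, col=0)
  Distance 11: (row=0, col=3), (row=1, col=2), (row=2, col=1), (row=3, col=0)
  Distance 12: (row=0, col=2), (row=1, col=1), (row=2, col=0)
  Distance 13: (row=0, col=1), (row=1, col=0)
  Distance 14: (row=0, col=0)
Total reachable: 97 (grid has 97 open cells total)

Answer: Reachable cells: 97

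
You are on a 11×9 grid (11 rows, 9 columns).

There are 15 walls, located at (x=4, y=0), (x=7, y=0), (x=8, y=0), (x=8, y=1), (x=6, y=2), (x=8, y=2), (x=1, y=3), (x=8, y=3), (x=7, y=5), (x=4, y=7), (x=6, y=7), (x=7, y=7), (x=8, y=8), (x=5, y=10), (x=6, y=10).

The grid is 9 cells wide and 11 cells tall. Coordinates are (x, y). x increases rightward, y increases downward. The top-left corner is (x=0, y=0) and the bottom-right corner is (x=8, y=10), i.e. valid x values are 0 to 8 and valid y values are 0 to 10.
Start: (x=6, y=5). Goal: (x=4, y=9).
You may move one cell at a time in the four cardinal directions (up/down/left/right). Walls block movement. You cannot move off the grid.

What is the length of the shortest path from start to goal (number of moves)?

BFS from (x=6, y=5) until reaching (x=4, y=9):
  Distance 0: (x=6, y=5)
  Distance 1: (x=6, y=4), (x=5, y=5), (x=6, y=6)
  Distance 2: (x=6, y=3), (x=5, y=4), (x=7, y=4), (x=4, y=5), (x=5, y=6), (x=7, y=6)
  Distance 3: (x=5, y=3), (x=7, y=3), (x=4, y=4), (x=8, y=4), (x=3, y=5), (x=4, y=6), (x=8, y=6), (x=5, y=7)
  Distance 4: (x=5, y=2), (x=7, y=2), (x=4, y=3), (x=3, y=4), (x=2, y=5), (x=8, y=5), (x=3, y=6), (x=8, y=7), (x=5, y=8)
  Distance 5: (x=5, y=1), (x=7, y=1), (x=4, y=2), (x=3, y=3), (x=2, y=4), (x=1, y=5), (x=2, y=6), (x=3, y=7), (x=4, y=8), (x=6, y=8), (x=5, y=9)
  Distance 6: (x=5, y=0), (x=4, y=1), (x=6, y=1), (x=3, y=2), (x=2, y=3), (x=1, y=4), (x=0, y=5), (x=1, y=6), (x=2, y=7), (x=3, y=8), (x=7, y=8), (x=4, y=9), (x=6, y=9)  <- goal reached here
One shortest path (6 moves): (x=6, y=5) -> (x=5, y=5) -> (x=5, y=6) -> (x=5, y=7) -> (x=5, y=8) -> (x=4, y=8) -> (x=4, y=9)

Answer: Shortest path length: 6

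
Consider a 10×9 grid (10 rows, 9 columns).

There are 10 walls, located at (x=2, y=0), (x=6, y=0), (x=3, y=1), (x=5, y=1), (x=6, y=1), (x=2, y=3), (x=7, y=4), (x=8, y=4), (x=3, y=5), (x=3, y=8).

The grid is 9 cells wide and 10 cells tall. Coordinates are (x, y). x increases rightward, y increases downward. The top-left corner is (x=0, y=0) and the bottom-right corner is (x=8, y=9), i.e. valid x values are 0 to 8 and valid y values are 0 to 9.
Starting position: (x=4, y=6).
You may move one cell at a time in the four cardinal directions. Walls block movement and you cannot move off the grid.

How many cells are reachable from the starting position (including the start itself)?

BFS flood-fill from (x=4, y=6):
  Distance 0: (x=4, y=6)
  Distance 1: (x=4, y=5), (x=3, y=6), (x=5, y=6), (x=4, y=7)
  Distance 2: (x=4, y=4), (x=5, y=5), (x=2, y=6), (x=6, y=6), (x=3, y=7), (x=5, y=7), (x=4, y=8)
  Distance 3: (x=4, y=3), (x=3, y=4), (x=5, y=4), (x=2, y=5), (x=6, y=5), (x=1, y=6), (x=7, y=6), (x=2, y=7), (x=6, y=7), (x=5, y=8), (x=4, y=9)
  Distance 4: (x=4, y=2), (x=3, y=3), (x=5, y=3), (x=2, y=4), (x=6, y=4), (x=1, y=5), (x=7, y=5), (x=0, y=6), (x=8, y=6), (x=1, y=7), (x=7, y=7), (x=2, y=8), (x=6, y=8), (x=3, y=9), (x=5, y=9)
  Distance 5: (x=4, y=1), (x=3, y=2), (x=5, y=2), (x=6, y=3), (x=1, y=4), (x=0, y=5), (x=8, y=5), (x=0, y=7), (x=8, y=7), (x=1, y=8), (x=7, y=8), (x=2, y=9), (x=6, y=9)
  Distance 6: (x=4, y=0), (x=2, y=2), (x=6, y=2), (x=1, y=3), (x=7, y=3), (x=0, y=4), (x=0, y=8), (x=8, y=8), (x=1, y=9), (x=7, y=9)
  Distance 7: (x=3, y=0), (x=5, y=0), (x=2, y=1), (x=1, y=2), (x=7, y=2), (x=0, y=3), (x=8, y=3), (x=0, y=9), (x=8, y=9)
  Distance 8: (x=1, y=1), (x=7, y=1), (x=0, y=2), (x=8, y=2)
  Distance 9: (x=1, y=0), (x=7, y=0), (x=0, y=1), (x=8, y=1)
  Distance 10: (x=0, y=0), (x=8, y=0)
Total reachable: 80 (grid has 80 open cells total)

Answer: Reachable cells: 80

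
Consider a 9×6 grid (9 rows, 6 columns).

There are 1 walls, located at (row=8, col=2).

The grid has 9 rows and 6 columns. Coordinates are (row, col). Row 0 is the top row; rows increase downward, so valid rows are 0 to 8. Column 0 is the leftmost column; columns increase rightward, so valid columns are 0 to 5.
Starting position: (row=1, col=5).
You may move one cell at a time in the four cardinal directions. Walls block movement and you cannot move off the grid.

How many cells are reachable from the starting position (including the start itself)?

Answer: Reachable cells: 53

Derivation:
BFS flood-fill from (row=1, col=5):
  Distance 0: (row=1, col=5)
  Distance 1: (row=0, col=5), (row=1, col=4), (row=2, col=5)
  Distance 2: (row=0, col=4), (row=1, col=3), (row=2, col=4), (row=3, col=5)
  Distance 3: (row=0, col=3), (row=1, col=2), (row=2, col=3), (row=3, col=4), (row=4, col=5)
  Distance 4: (row=0, col=2), (row=1, col=1), (row=2, col=2), (row=3, col=3), (row=4, col=4), (row=5, col=5)
  Distance 5: (row=0, col=1), (row=1, col=0), (row=2, col=1), (row=3, col=2), (row=4, col=3), (row=5, col=4), (row=6, col=5)
  Distance 6: (row=0, col=0), (row=2, col=0), (row=3, col=1), (row=4, col=2), (row=5, col=3), (row=6, col=4), (row=7, col=5)
  Distance 7: (row=3, col=0), (row=4, col=1), (row=5, col=2), (row=6, col=3), (row=7, col=4), (row=8, col=5)
  Distance 8: (row=4, col=0), (row=5, col=1), (row=6, col=2), (row=7, col=3), (row=8, col=4)
  Distance 9: (row=5, col=0), (row=6, col=1), (row=7, col=2), (row=8, col=3)
  Distance 10: (row=6, col=0), (row=7, col=1)
  Distance 11: (row=7, col=0), (row=8, col=1)
  Distance 12: (row=8, col=0)
Total reachable: 53 (grid has 53 open cells total)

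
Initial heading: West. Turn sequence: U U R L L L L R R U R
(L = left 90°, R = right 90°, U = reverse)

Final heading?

Answer: Final heading: East

Derivation:
Start: West
  U (U-turn (180°)) -> East
  U (U-turn (180°)) -> West
  R (right (90° clockwise)) -> North
  L (left (90° counter-clockwise)) -> West
  L (left (90° counter-clockwise)) -> South
  L (left (90° counter-clockwise)) -> East
  L (left (90° counter-clockwise)) -> North
  R (right (90° clockwise)) -> East
  R (right (90° clockwise)) -> South
  U (U-turn (180°)) -> North
  R (right (90° clockwise)) -> East
Final: East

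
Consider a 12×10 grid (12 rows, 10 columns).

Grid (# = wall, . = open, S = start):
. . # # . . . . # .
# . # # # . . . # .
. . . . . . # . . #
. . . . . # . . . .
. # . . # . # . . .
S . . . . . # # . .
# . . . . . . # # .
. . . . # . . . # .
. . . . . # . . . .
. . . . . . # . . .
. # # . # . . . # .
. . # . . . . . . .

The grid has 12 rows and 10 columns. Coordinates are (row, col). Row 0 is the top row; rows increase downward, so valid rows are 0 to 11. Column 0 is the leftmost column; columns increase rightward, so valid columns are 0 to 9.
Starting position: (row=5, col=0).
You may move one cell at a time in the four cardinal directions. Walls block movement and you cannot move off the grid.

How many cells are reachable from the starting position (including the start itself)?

BFS flood-fill from (row=5, col=0):
  Distance 0: (row=5, col=0)
  Distance 1: (row=4, col=0), (row=5, col=1)
  Distance 2: (row=3, col=0), (row=5, col=2), (row=6, col=1)
  Distance 3: (row=2, col=0), (row=3, col=1), (row=4, col=2), (row=5, col=3), (row=6, col=2), (row=7, col=1)
  Distance 4: (row=2, col=1), (row=3, col=2), (row=4, col=3), (row=5, col=4), (row=6, col=3), (row=7, col=0), (row=7, col=2), (row=8, col=1)
  Distance 5: (row=1, col=1), (row=2, col=2), (row=3, col=3), (row=5, col=5), (row=6, col=4), (row=7, col=3), (row=8, col=0), (row=8, col=2), (row=9, col=1)
  Distance 6: (row=0, col=1), (row=2, col=3), (row=3, col=4), (row=4, col=5), (row=6, col=5), (row=8, col=3), (row=9, col=0), (row=9, col=2)
  Distance 7: (row=0, col=0), (row=2, col=4), (row=6, col=6), (row=7, col=5), (row=8, col=4), (row=9, col=3), (row=10, col=0)
  Distance 8: (row=2, col=5), (row=7, col=6), (row=9, col=4), (row=10, col=3), (row=11, col=0)
  Distance 9: (row=1, col=5), (row=7, col=7), (row=8, col=6), (row=9, col=5), (row=11, col=1), (row=11, col=3)
  Distance 10: (row=0, col=5), (row=1, col=6), (row=8, col=7), (row=10, col=5), (row=11, col=4)
  Distance 11: (row=0, col=4), (row=0, col=6), (row=1, col=7), (row=8, col=8), (row=9, col=7), (row=10, col=6), (row=11, col=5)
  Distance 12: (row=0, col=7), (row=2, col=7), (row=8, col=9), (row=9, col=8), (row=10, col=7), (row=11, col=6)
  Distance 13: (row=2, col=8), (row=3, col=7), (row=7, col=9), (row=9, col=9), (row=11, col=7)
  Distance 14: (row=3, col=6), (row=3, col=8), (row=4, col=7), (row=6, col=9), (row=10, col=9), (row=11, col=8)
  Distance 15: (row=3, col=9), (row=4, col=8), (row=5, col=9), (row=11, col=9)
  Distance 16: (row=4, col=9), (row=5, col=8)
Total reachable: 90 (grid has 92 open cells total)

Answer: Reachable cells: 90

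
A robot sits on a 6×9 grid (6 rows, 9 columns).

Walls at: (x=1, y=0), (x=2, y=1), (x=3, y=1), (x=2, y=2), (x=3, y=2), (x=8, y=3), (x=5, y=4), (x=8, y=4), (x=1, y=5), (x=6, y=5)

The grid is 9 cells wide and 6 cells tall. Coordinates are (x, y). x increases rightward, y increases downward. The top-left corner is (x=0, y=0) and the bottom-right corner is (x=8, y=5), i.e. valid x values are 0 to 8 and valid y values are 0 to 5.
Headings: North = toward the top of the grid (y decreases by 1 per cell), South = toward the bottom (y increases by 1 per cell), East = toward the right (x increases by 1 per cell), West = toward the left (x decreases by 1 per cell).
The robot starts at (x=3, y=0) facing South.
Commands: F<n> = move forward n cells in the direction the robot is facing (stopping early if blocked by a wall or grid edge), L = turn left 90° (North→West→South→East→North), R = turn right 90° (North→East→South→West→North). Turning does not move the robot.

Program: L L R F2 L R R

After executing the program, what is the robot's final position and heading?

Answer: Final position: (x=5, y=0), facing South

Derivation:
Start: (x=3, y=0), facing South
  L: turn left, now facing East
  L: turn left, now facing North
  R: turn right, now facing East
  F2: move forward 2, now at (x=5, y=0)
  L: turn left, now facing North
  R: turn right, now facing East
  R: turn right, now facing South
Final: (x=5, y=0), facing South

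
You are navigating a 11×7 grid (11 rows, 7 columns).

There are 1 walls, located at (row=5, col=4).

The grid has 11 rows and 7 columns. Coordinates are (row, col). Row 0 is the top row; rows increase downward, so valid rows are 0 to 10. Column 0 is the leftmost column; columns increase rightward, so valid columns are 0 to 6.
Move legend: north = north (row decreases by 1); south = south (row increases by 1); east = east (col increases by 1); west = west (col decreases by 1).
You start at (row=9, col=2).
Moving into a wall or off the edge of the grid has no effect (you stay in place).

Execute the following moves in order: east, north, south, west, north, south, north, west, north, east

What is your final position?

Answer: Final position: (row=7, col=2)

Derivation:
Start: (row=9, col=2)
  east (east): (row=9, col=2) -> (row=9, col=3)
  north (north): (row=9, col=3) -> (row=8, col=3)
  south (south): (row=8, col=3) -> (row=9, col=3)
  west (west): (row=9, col=3) -> (row=9, col=2)
  north (north): (row=9, col=2) -> (row=8, col=2)
  south (south): (row=8, col=2) -> (row=9, col=2)
  north (north): (row=9, col=2) -> (row=8, col=2)
  west (west): (row=8, col=2) -> (row=8, col=1)
  north (north): (row=8, col=1) -> (row=7, col=1)
  east (east): (row=7, col=1) -> (row=7, col=2)
Final: (row=7, col=2)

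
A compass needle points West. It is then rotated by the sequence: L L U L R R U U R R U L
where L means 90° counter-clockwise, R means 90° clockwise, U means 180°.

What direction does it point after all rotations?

Answer: Final heading: West

Derivation:
Start: West
  L (left (90° counter-clockwise)) -> South
  L (left (90° counter-clockwise)) -> East
  U (U-turn (180°)) -> West
  L (left (90° counter-clockwise)) -> South
  R (right (90° clockwise)) -> West
  R (right (90° clockwise)) -> North
  U (U-turn (180°)) -> South
  U (U-turn (180°)) -> North
  R (right (90° clockwise)) -> East
  R (right (90° clockwise)) -> South
  U (U-turn (180°)) -> North
  L (left (90° counter-clockwise)) -> West
Final: West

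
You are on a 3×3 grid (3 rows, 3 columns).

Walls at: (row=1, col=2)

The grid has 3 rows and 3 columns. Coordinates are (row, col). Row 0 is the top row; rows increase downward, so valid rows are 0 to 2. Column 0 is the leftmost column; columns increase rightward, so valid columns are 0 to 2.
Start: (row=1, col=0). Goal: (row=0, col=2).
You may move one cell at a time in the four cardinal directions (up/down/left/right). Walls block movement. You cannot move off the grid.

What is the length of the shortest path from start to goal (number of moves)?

Answer: Shortest path length: 3

Derivation:
BFS from (row=1, col=0) until reaching (row=0, col=2):
  Distance 0: (row=1, col=0)
  Distance 1: (row=0, col=0), (row=1, col=1), (row=2, col=0)
  Distance 2: (row=0, col=1), (row=2, col=1)
  Distance 3: (row=0, col=2), (row=2, col=2)  <- goal reached here
One shortest path (3 moves): (row=1, col=0) -> (row=1, col=1) -> (row=0, col=1) -> (row=0, col=2)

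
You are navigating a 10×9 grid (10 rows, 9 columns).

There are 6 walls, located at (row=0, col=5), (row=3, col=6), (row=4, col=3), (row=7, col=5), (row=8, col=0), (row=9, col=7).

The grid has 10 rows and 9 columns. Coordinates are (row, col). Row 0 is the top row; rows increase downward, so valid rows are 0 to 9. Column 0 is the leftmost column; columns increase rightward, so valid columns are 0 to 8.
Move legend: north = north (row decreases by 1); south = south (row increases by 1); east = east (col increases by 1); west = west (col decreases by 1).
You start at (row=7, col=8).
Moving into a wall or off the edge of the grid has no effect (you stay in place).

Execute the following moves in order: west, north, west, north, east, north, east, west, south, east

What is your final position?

Start: (row=7, col=8)
  west (west): (row=7, col=8) -> (row=7, col=7)
  north (north): (row=7, col=7) -> (row=6, col=7)
  west (west): (row=6, col=7) -> (row=6, col=6)
  north (north): (row=6, col=6) -> (row=5, col=6)
  east (east): (row=5, col=6) -> (row=5, col=7)
  north (north): (row=5, col=7) -> (row=4, col=7)
  east (east): (row=4, col=7) -> (row=4, col=8)
  west (west): (row=4, col=8) -> (row=4, col=7)
  south (south): (row=4, col=7) -> (row=5, col=7)
  east (east): (row=5, col=7) -> (row=5, col=8)
Final: (row=5, col=8)

Answer: Final position: (row=5, col=8)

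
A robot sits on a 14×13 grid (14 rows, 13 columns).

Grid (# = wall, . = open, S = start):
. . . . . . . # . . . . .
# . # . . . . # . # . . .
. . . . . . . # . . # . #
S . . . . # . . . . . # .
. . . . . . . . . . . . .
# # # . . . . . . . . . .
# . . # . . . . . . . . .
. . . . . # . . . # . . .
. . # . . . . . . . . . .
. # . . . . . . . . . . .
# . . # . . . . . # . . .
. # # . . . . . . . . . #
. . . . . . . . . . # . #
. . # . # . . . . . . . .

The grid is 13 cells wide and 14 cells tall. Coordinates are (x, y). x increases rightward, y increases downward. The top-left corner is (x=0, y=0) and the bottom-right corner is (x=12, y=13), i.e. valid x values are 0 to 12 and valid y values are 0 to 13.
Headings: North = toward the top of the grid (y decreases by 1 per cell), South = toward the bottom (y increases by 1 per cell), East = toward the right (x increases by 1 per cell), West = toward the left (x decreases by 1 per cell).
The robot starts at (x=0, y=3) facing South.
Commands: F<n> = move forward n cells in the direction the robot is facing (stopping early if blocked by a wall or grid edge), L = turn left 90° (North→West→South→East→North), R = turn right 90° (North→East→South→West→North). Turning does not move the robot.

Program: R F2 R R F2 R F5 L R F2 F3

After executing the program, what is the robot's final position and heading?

Start: (x=0, y=3), facing South
  R: turn right, now facing West
  F2: move forward 0/2 (blocked), now at (x=0, y=3)
  R: turn right, now facing North
  R: turn right, now facing East
  F2: move forward 2, now at (x=2, y=3)
  R: turn right, now facing South
  F5: move forward 1/5 (blocked), now at (x=2, y=4)
  L: turn left, now facing East
  R: turn right, now facing South
  F2: move forward 0/2 (blocked), now at (x=2, y=4)
  F3: move forward 0/3 (blocked), now at (x=2, y=4)
Final: (x=2, y=4), facing South

Answer: Final position: (x=2, y=4), facing South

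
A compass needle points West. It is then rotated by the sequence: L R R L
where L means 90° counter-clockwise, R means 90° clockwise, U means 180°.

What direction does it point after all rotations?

Start: West
  L (left (90° counter-clockwise)) -> South
  R (right (90° clockwise)) -> West
  R (right (90° clockwise)) -> North
  L (left (90° counter-clockwise)) -> West
Final: West

Answer: Final heading: West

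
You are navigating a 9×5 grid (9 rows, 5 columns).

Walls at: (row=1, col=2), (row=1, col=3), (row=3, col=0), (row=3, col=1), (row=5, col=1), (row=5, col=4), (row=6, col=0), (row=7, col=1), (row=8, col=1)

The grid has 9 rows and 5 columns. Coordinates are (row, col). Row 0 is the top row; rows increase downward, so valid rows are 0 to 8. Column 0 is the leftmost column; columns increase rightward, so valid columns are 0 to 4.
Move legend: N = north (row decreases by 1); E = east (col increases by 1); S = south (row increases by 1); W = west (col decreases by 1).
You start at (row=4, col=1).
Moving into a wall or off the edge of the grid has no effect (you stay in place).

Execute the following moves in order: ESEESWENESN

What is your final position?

Answer: Final position: (row=5, col=3)

Derivation:
Start: (row=4, col=1)
  E (east): (row=4, col=1) -> (row=4, col=2)
  S (south): (row=4, col=2) -> (row=5, col=2)
  E (east): (row=5, col=2) -> (row=5, col=3)
  E (east): blocked, stay at (row=5, col=3)
  S (south): (row=5, col=3) -> (row=6, col=3)
  W (west): (row=6, col=3) -> (row=6, col=2)
  E (east): (row=6, col=2) -> (row=6, col=3)
  N (north): (row=6, col=3) -> (row=5, col=3)
  E (east): blocked, stay at (row=5, col=3)
  S (south): (row=5, col=3) -> (row=6, col=3)
  N (north): (row=6, col=3) -> (row=5, col=3)
Final: (row=5, col=3)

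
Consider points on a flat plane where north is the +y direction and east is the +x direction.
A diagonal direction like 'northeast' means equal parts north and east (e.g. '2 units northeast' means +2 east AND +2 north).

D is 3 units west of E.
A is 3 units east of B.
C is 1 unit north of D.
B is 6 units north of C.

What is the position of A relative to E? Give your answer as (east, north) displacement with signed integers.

Answer: A is at (east=0, north=7) relative to E.

Derivation:
Place E at the origin (east=0, north=0).
  D is 3 units west of E: delta (east=-3, north=+0); D at (east=-3, north=0).
  C is 1 unit north of D: delta (east=+0, north=+1); C at (east=-3, north=1).
  B is 6 units north of C: delta (east=+0, north=+6); B at (east=-3, north=7).
  A is 3 units east of B: delta (east=+3, north=+0); A at (east=0, north=7).
Therefore A relative to E: (east=0, north=7).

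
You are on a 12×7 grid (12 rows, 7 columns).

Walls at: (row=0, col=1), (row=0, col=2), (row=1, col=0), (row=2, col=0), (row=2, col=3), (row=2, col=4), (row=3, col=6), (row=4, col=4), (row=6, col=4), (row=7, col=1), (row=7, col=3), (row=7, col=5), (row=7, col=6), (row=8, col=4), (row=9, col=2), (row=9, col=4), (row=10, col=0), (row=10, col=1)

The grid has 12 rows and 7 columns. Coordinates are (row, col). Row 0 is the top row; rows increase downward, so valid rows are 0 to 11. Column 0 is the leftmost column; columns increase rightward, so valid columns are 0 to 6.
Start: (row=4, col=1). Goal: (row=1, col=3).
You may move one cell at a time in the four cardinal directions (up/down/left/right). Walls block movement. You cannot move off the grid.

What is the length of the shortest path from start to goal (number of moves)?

BFS from (row=4, col=1) until reaching (row=1, col=3):
  Distance 0: (row=4, col=1)
  Distance 1: (row=3, col=1), (row=4, col=0), (row=4, col=2), (row=5, col=1)
  Distance 2: (row=2, col=1), (row=3, col=0), (row=3, col=2), (row=4, col=3), (row=5, col=0), (row=5, col=2), (row=6, col=1)
  Distance 3: (row=1, col=1), (row=2, col=2), (row=3, col=3), (row=5, col=3), (row=6, col=0), (row=6, col=2)
  Distance 4: (row=1, col=2), (row=3, col=4), (row=5, col=4), (row=6, col=3), (row=7, col=0), (row=7, col=2)
  Distance 5: (row=1, col=3), (row=3, col=5), (row=5, col=5), (row=8, col=0), (row=8, col=2)  <- goal reached here
One shortest path (5 moves): (row=4, col=1) -> (row=4, col=2) -> (row=3, col=2) -> (row=2, col=2) -> (row=1, col=2) -> (row=1, col=3)

Answer: Shortest path length: 5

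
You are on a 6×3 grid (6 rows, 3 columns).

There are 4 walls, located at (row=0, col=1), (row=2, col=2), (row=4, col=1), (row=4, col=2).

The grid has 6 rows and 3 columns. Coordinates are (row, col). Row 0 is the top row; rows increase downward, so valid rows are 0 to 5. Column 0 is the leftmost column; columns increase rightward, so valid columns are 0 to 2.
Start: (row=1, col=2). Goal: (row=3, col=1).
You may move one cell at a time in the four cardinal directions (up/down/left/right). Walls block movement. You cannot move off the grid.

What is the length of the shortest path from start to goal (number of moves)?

BFS from (row=1, col=2) until reaching (row=3, col=1):
  Distance 0: (row=1, col=2)
  Distance 1: (row=0, col=2), (row=1, col=1)
  Distance 2: (row=1, col=0), (row=2, col=1)
  Distance 3: (row=0, col=0), (row=2, col=0), (row=3, col=1)  <- goal reached here
One shortest path (3 moves): (row=1, col=2) -> (row=1, col=1) -> (row=2, col=1) -> (row=3, col=1)

Answer: Shortest path length: 3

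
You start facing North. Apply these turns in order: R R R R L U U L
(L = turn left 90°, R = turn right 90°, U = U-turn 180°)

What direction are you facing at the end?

Answer: Final heading: South

Derivation:
Start: North
  R (right (90° clockwise)) -> East
  R (right (90° clockwise)) -> South
  R (right (90° clockwise)) -> West
  R (right (90° clockwise)) -> North
  L (left (90° counter-clockwise)) -> West
  U (U-turn (180°)) -> East
  U (U-turn (180°)) -> West
  L (left (90° counter-clockwise)) -> South
Final: South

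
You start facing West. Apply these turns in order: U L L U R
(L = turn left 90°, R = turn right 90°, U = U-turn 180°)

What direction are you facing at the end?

Answer: Final heading: South

Derivation:
Start: West
  U (U-turn (180°)) -> East
  L (left (90° counter-clockwise)) -> North
  L (left (90° counter-clockwise)) -> West
  U (U-turn (180°)) -> East
  R (right (90° clockwise)) -> South
Final: South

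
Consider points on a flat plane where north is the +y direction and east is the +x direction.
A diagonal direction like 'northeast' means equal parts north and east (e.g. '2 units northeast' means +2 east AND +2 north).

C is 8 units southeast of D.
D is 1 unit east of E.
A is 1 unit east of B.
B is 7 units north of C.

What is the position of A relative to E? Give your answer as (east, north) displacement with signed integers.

Answer: A is at (east=10, north=-1) relative to E.

Derivation:
Place E at the origin (east=0, north=0).
  D is 1 unit east of E: delta (east=+1, north=+0); D at (east=1, north=0).
  C is 8 units southeast of D: delta (east=+8, north=-8); C at (east=9, north=-8).
  B is 7 units north of C: delta (east=+0, north=+7); B at (east=9, north=-1).
  A is 1 unit east of B: delta (east=+1, north=+0); A at (east=10, north=-1).
Therefore A relative to E: (east=10, north=-1).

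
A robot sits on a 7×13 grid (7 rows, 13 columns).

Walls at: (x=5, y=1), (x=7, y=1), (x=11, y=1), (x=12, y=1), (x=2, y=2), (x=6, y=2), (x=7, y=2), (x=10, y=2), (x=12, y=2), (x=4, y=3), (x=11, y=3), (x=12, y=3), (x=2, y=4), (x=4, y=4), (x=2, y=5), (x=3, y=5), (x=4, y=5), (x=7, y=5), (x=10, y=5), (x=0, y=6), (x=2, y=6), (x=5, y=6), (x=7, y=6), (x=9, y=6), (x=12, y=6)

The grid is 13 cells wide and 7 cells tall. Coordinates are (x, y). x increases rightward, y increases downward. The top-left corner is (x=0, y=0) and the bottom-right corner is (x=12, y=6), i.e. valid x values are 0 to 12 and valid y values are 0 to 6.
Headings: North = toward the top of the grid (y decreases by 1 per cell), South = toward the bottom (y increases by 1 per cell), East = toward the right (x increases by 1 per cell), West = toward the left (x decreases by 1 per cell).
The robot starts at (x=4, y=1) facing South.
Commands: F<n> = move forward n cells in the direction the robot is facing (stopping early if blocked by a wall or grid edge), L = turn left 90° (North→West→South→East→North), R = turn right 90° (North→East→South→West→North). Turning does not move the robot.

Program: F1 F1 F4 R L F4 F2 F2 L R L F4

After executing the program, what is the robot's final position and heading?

Start: (x=4, y=1), facing South
  F1: move forward 1, now at (x=4, y=2)
  F1: move forward 0/1 (blocked), now at (x=4, y=2)
  F4: move forward 0/4 (blocked), now at (x=4, y=2)
  R: turn right, now facing West
  L: turn left, now facing South
  F4: move forward 0/4 (blocked), now at (x=4, y=2)
  F2: move forward 0/2 (blocked), now at (x=4, y=2)
  F2: move forward 0/2 (blocked), now at (x=4, y=2)
  L: turn left, now facing East
  R: turn right, now facing South
  L: turn left, now facing East
  F4: move forward 1/4 (blocked), now at (x=5, y=2)
Final: (x=5, y=2), facing East

Answer: Final position: (x=5, y=2), facing East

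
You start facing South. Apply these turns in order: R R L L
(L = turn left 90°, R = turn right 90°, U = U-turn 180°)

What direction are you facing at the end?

Answer: Final heading: South

Derivation:
Start: South
  R (right (90° clockwise)) -> West
  R (right (90° clockwise)) -> North
  L (left (90° counter-clockwise)) -> West
  L (left (90° counter-clockwise)) -> South
Final: South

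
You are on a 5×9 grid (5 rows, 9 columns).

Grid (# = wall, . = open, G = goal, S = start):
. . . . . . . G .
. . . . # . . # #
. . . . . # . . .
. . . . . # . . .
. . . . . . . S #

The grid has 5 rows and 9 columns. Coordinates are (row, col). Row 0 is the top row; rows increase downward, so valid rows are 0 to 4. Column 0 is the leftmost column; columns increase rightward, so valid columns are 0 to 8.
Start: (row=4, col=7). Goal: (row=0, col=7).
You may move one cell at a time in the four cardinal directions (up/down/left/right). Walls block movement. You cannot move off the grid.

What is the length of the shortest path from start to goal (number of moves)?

BFS from (row=4, col=7) until reaching (row=0, col=7):
  Distance 0: (row=4, col=7)
  Distance 1: (row=3, col=7), (row=4, col=6)
  Distance 2: (row=2, col=7), (row=3, col=6), (row=3, col=8), (row=4, col=5)
  Distance 3: (row=2, col=6), (row=2, col=8), (row=4, col=4)
  Distance 4: (row=1, col=6), (row=3, col=4), (row=4, col=3)
  Distance 5: (row=0, col=6), (row=1, col=5), (row=2, col=4), (row=3, col=3), (row=4, col=2)
  Distance 6: (row=0, col=5), (row=0, col=7), (row=2, col=3), (row=3, col=2), (row=4, col=1)  <- goal reached here
One shortest path (6 moves): (row=4, col=7) -> (row=4, col=6) -> (row=3, col=6) -> (row=2, col=6) -> (row=1, col=6) -> (row=0, col=6) -> (row=0, col=7)

Answer: Shortest path length: 6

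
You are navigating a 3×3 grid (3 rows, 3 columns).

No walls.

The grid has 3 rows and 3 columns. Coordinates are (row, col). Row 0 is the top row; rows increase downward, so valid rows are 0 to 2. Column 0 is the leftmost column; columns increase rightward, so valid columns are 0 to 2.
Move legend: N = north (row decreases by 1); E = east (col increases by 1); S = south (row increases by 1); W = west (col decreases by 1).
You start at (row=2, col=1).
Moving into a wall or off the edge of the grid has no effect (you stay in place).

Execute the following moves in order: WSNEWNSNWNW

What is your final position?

Answer: Final position: (row=0, col=0)

Derivation:
Start: (row=2, col=1)
  W (west): (row=2, col=1) -> (row=2, col=0)
  S (south): blocked, stay at (row=2, col=0)
  N (north): (row=2, col=0) -> (row=1, col=0)
  E (east): (row=1, col=0) -> (row=1, col=1)
  W (west): (row=1, col=1) -> (row=1, col=0)
  N (north): (row=1, col=0) -> (row=0, col=0)
  S (south): (row=0, col=0) -> (row=1, col=0)
  N (north): (row=1, col=0) -> (row=0, col=0)
  W (west): blocked, stay at (row=0, col=0)
  N (north): blocked, stay at (row=0, col=0)
  W (west): blocked, stay at (row=0, col=0)
Final: (row=0, col=0)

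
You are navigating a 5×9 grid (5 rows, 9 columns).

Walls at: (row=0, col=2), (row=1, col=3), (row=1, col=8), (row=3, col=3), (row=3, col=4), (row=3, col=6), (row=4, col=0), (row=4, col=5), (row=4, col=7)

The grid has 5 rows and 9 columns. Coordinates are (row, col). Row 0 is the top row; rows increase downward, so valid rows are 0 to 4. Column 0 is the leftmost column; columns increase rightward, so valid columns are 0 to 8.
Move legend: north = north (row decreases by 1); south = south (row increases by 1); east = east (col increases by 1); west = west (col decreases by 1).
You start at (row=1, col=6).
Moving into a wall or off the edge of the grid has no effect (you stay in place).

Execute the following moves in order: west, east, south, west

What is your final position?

Answer: Final position: (row=2, col=5)

Derivation:
Start: (row=1, col=6)
  west (west): (row=1, col=6) -> (row=1, col=5)
  east (east): (row=1, col=5) -> (row=1, col=6)
  south (south): (row=1, col=6) -> (row=2, col=6)
  west (west): (row=2, col=6) -> (row=2, col=5)
Final: (row=2, col=5)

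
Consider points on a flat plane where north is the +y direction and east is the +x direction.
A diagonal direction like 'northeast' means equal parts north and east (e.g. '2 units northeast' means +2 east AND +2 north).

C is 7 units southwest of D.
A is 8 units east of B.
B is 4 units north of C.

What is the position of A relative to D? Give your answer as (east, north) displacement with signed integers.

Place D at the origin (east=0, north=0).
  C is 7 units southwest of D: delta (east=-7, north=-7); C at (east=-7, north=-7).
  B is 4 units north of C: delta (east=+0, north=+4); B at (east=-7, north=-3).
  A is 8 units east of B: delta (east=+8, north=+0); A at (east=1, north=-3).
Therefore A relative to D: (east=1, north=-3).

Answer: A is at (east=1, north=-3) relative to D.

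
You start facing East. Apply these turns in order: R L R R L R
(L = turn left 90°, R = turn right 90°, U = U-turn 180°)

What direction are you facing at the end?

Start: East
  R (right (90° clockwise)) -> South
  L (left (90° counter-clockwise)) -> East
  R (right (90° clockwise)) -> South
  R (right (90° clockwise)) -> West
  L (left (90° counter-clockwise)) -> South
  R (right (90° clockwise)) -> West
Final: West

Answer: Final heading: West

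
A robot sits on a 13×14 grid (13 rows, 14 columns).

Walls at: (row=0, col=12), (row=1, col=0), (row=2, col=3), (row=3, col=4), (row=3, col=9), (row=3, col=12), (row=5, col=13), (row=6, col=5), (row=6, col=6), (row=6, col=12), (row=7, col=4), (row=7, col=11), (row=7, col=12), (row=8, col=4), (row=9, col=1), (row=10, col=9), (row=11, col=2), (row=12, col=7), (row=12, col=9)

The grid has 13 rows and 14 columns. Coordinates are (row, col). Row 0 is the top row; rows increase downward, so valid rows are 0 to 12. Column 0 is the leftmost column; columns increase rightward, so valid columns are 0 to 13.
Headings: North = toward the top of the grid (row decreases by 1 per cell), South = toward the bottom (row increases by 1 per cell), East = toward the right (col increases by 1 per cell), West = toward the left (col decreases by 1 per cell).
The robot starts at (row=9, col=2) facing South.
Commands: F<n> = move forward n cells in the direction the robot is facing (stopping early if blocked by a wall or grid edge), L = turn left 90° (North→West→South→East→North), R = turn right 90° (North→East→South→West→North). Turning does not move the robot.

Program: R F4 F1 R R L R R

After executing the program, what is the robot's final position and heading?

Answer: Final position: (row=9, col=2), facing South

Derivation:
Start: (row=9, col=2), facing South
  R: turn right, now facing West
  F4: move forward 0/4 (blocked), now at (row=9, col=2)
  F1: move forward 0/1 (blocked), now at (row=9, col=2)
  R: turn right, now facing North
  R: turn right, now facing East
  L: turn left, now facing North
  R: turn right, now facing East
  R: turn right, now facing South
Final: (row=9, col=2), facing South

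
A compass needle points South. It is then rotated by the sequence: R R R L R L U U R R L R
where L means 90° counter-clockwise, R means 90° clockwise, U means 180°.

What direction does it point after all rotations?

Answer: Final heading: South

Derivation:
Start: South
  R (right (90° clockwise)) -> West
  R (right (90° clockwise)) -> North
  R (right (90° clockwise)) -> East
  L (left (90° counter-clockwise)) -> North
  R (right (90° clockwise)) -> East
  L (left (90° counter-clockwise)) -> North
  U (U-turn (180°)) -> South
  U (U-turn (180°)) -> North
  R (right (90° clockwise)) -> East
  R (right (90° clockwise)) -> South
  L (left (90° counter-clockwise)) -> East
  R (right (90° clockwise)) -> South
Final: South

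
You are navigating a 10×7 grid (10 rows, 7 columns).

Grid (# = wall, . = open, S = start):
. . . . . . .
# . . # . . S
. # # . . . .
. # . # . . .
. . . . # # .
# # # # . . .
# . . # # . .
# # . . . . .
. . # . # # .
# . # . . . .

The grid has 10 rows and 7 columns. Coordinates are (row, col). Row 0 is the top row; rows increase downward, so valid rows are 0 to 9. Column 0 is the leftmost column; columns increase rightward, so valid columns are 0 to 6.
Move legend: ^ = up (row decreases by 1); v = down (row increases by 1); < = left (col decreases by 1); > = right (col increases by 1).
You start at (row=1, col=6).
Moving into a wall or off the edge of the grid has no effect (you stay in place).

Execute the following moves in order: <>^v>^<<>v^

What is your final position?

Start: (row=1, col=6)
  < (left): (row=1, col=6) -> (row=1, col=5)
  > (right): (row=1, col=5) -> (row=1, col=6)
  ^ (up): (row=1, col=6) -> (row=0, col=6)
  v (down): (row=0, col=6) -> (row=1, col=6)
  > (right): blocked, stay at (row=1, col=6)
  ^ (up): (row=1, col=6) -> (row=0, col=6)
  < (left): (row=0, col=6) -> (row=0, col=5)
  < (left): (row=0, col=5) -> (row=0, col=4)
  > (right): (row=0, col=4) -> (row=0, col=5)
  v (down): (row=0, col=5) -> (row=1, col=5)
  ^ (up): (row=1, col=5) -> (row=0, col=5)
Final: (row=0, col=5)

Answer: Final position: (row=0, col=5)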